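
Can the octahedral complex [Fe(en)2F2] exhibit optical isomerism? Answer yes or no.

yes

In an octahedral complex each vertex has one trans partner and four cis neighbours.
Each en is bidentate and must span two cis positions.
There are 2 geometric isomers: F trans; F cis (chiral).
One of these lacks any improper symmetry element and so occurs as an enantiomeric pair, giving 2 + 1 = 3 stereoisomers in total.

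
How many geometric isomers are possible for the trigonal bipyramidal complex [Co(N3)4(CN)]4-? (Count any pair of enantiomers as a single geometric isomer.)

A trigonal bipyramid has two axial and three equatorial sites, which are chemically inequivalent.
There are 2 geometric isomers: CN axial; CN equatorial.

2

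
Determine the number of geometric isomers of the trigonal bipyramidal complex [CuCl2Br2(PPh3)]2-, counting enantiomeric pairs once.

Placing the ligands in turn and identifying arrangements related by rotation or reflection leaves 5 distinct geometric isomers.

5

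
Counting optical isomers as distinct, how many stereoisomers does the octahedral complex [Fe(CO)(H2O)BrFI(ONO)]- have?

An octahedron has six vertices in three trans pairs; every non-trans pair is cis.
Systematic enumeration (placing each ligand type in turn and discarding arrangements equivalent by rotation or reflection) gives 15 geometric isomers.
Of these, 15 lack any improper symmetry element and so occur as enantiomeric pairs, giving 15 + 15 = 30 stereoisomers in total.

30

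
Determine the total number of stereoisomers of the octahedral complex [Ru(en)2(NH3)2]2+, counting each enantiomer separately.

The six octahedral sites form three mutually perpendicular trans pairs.
Each en is bidentate and must span two cis positions.
Systematic placement gives 2 geometric isomers: NH3 trans; NH3 cis (chiral).
One of these lacks any improper symmetry element and so occurs as an enantiomeric pair, giving 2 + 1 = 3 stereoisomers in total.

3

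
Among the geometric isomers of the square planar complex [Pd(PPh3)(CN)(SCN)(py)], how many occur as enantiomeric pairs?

A square has two trans pairs of vertices; adjacent vertices are cis.
Systematic placement gives 3 geometric isomers: (CN/SCN trans, PPh3/py trans); (CN/py trans, PPh3/SCN trans); (CN/PPh3 trans, SCN/py trans).
Each arrangement has an internal mirror plane or centre of symmetry, so none is chiral.

0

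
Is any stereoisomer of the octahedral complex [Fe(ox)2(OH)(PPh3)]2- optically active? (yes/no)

yes

Each ox is bidentate and must span two cis positions.
The distinct arrangements are (2 in all): OH and PPh3 mutually trans; OH and PPh3 mutually cis (chiral).
One of these lacks any improper symmetry element and so occurs as an enantiomeric pair, giving 2 + 1 = 3 stereoisomers in total.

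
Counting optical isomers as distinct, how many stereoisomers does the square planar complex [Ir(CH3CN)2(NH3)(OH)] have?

2

A square has two trans pairs of vertices; adjacent vertices are cis.
There are 2 geometric isomers: CH3CN cis; CH3CN trans.
Each arrangement has an internal mirror plane or centre of symmetry, so none is chiral.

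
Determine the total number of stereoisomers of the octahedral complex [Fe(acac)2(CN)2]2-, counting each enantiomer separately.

In an octahedral complex each vertex has one trans partner and four cis neighbours.
Each acac is bidentate and must span two cis positions.
There are 2 geometric isomers: CN trans; CN cis (chiral).
One of these lacks any improper symmetry element and so occurs as an enantiomeric pair, giving 2 + 1 = 3 stereoisomers in total.

3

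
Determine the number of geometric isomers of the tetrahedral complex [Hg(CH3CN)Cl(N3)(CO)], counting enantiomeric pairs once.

All four vertices of a tetrahedron are equivalent and mutually adjacent, so cis/trans isomerism cannot arise.
Only one geometric arrangement is possible; it has no improper symmetry element, so it exists as a pair of enantiomers (2 stereoisomers).

1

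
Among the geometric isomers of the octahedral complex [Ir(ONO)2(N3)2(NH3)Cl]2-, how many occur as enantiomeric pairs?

2

The distinct arrangements are (6 in all): ONO trans, N3 cis; ONO cis, N3 cis (3 arrangements, 2 chiral); ONO trans, N3 trans; ONO cis, N3 trans.
Of these, 2 lack any improper symmetry element and so occur as enantiomeric pairs, giving 6 + 2 = 8 stereoisomers in total.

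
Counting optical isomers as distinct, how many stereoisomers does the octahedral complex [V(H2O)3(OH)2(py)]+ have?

Working through the distinct placements yields 3 geometric isomers: H2O mer, OH cis; H2O mer, OH trans; H2O fac, OH cis.
Each arrangement has an internal mirror plane or centre of symmetry, so none is chiral.

3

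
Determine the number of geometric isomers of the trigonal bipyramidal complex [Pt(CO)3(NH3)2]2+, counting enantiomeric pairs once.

In a trigonal bipyramid the two axial positions differ from the three equatorial ones.
Systematic placement gives 3 geometric isomers: NH3 both equatorial; NH3 one axial, one equatorial; NH3 both axial.

3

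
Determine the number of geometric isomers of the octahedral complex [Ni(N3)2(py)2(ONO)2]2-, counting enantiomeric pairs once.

The six octahedral sites form three mutually perpendicular trans pairs.
Systematic placement gives 5 geometric isomers: N3 trans, py trans, ONO trans; N3 trans, py cis, ONO cis; N3 cis, py trans, ONO cis; N3 cis, py cis, ONO cis (chiral); N3 cis, py cis, ONO trans.

5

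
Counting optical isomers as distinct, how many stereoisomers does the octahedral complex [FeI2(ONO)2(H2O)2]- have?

An octahedron has six vertices in three trans pairs; every non-trans pair is cis.
There are 5 geometric isomers: I trans, ONO trans, H2O trans; I cis, ONO cis, H2O trans; I cis, ONO trans, H2O cis; I cis, ONO cis, H2O cis (chiral); I trans, ONO cis, H2O cis.
One of these lacks any improper symmetry element and so occurs as an enantiomeric pair, giving 5 + 1 = 6 stereoisomers in total.

6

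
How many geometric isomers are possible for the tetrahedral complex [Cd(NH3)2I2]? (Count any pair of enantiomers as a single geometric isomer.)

Only one geometric arrangement is possible.

1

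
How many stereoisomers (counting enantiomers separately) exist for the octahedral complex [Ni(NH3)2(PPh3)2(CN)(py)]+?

8

An octahedron has six vertices in three trans pairs; every non-trans pair is cis.
Working through the distinct placements yields 6 geometric isomers: NH3 cis, PPh3 cis (3 arrangements, 2 chiral); NH3 cis, PPh3 trans; NH3 trans, PPh3 cis; NH3 trans, PPh3 trans.
Of these, 2 lack any improper symmetry element and so occur as enantiomeric pairs, giving 6 + 2 = 8 stereoisomers in total.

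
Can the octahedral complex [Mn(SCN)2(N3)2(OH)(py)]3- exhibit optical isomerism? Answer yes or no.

There are 6 geometric isomers: SCN cis, N3 trans; SCN trans, N3 trans; SCN cis, N3 cis (3 arrangements, 2 chiral); SCN trans, N3 cis.
Of these, 2 lack any improper symmetry element and so occur as enantiomeric pairs, giving 6 + 2 = 8 stereoisomers in total.

yes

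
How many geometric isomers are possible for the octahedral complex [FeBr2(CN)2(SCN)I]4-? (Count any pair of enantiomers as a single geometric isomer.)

There are 6 geometric isomers: Br trans, CN trans; Br trans, CN cis; Br cis, CN cis (3 arrangements, 2 chiral); Br cis, CN trans.

6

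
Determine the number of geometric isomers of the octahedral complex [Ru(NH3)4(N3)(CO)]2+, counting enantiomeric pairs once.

2

Systematic placement gives 2 geometric isomers: N3 and CO mutually trans; N3 and CO mutually cis.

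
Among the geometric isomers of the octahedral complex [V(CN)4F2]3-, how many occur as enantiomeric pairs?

0

Systematic placement gives 2 geometric isomers: F trans; F cis.
Each arrangement has an internal mirror plane or centre of symmetry, so none is chiral.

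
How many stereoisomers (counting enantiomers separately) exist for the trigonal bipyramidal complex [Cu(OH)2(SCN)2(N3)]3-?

A trigonal bipyramid has two axial and three equatorial sites, which are chemically inequivalent.
Systematic enumeration (placing each ligand type in turn and discarding arrangements equivalent by rotation or reflection) gives 5 geometric isomers.
One of these lacks any improper symmetry element and so occurs as an enantiomeric pair, giving 5 + 1 = 6 stereoisomers in total.

6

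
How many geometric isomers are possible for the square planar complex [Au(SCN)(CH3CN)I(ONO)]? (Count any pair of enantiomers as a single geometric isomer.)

3

A square has two trans pairs of vertices; adjacent vertices are cis.
Systematic placement gives 3 geometric isomers: (CH3CN/ONO trans, I/SCN trans); (CH3CN/SCN trans, I/ONO trans); (CH3CN/I trans, ONO/SCN trans).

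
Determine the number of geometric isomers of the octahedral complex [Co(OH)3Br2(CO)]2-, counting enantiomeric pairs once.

The six octahedral sites form three mutually perpendicular trans pairs.
Systematic placement gives 3 geometric isomers: OH mer, Br trans; OH mer, Br cis; OH fac, Br cis.

3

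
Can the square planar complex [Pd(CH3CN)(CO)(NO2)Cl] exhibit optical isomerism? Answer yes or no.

no

In a square planar complex each vertex has one trans partner and two cis neighbours.
Working through the distinct placements yields 3 geometric isomers: (CH3CN/Cl trans, CO/NO2 trans); (CH3CN/NO2 trans, CO/Cl trans); (CH3CN/CO trans, Cl/NO2 trans).
Each arrangement has an internal mirror plane or centre of symmetry, so none is chiral.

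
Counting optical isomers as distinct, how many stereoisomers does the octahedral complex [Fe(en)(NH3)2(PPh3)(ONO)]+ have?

The six octahedral sites form three mutually perpendicular trans pairs.
Each en is bidentate and must span two cis positions.
There are 4 geometric isomers: NH3 trans; NH3 cis (3 arrangements, 2 chiral).
Of these, 2 lack any improper symmetry element and so occur as enantiomeric pairs, giving 4 + 2 = 6 stereoisomers in total.

6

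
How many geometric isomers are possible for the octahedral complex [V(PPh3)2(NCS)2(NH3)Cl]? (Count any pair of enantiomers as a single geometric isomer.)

There are 6 geometric isomers: PPh3 trans, NCS cis; PPh3 cis, NCS cis (3 arrangements, 2 chiral); PPh3 trans, NCS trans; PPh3 cis, NCS trans.

6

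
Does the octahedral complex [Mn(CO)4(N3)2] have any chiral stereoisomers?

no

In an octahedral complex each vertex has one trans partner and four cis neighbours.
Systematic placement gives 2 geometric isomers: N3 trans; N3 cis.
Each arrangement has an internal mirror plane or centre of symmetry, so none is chiral.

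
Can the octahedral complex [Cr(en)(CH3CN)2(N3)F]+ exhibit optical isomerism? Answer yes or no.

An octahedron has six vertices in three trans pairs; every non-trans pair is cis.
Each en is bidentate and must span two cis positions.
Systematic placement gives 4 geometric isomers: CH3CN trans; CH3CN cis (3 arrangements, 2 chiral).
Of these, 2 lack any improper symmetry element and so occur as enantiomeric pairs, giving 4 + 2 = 6 stereoisomers in total.

yes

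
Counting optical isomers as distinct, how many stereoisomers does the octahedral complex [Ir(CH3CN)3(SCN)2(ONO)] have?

3

There are 3 geometric isomers: CH3CN mer, SCN trans; CH3CN mer, SCN cis; CH3CN fac, SCN cis.
Each arrangement has an internal mirror plane or centre of symmetry, so none is chiral.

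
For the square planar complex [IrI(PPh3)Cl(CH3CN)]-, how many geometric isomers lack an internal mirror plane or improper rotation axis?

There are 3 geometric isomers: (CH3CN/I trans, Cl/PPh3 trans); (CH3CN/PPh3 trans, Cl/I trans); (CH3CN/Cl trans, I/PPh3 trans).
Each arrangement has an internal mirror plane or centre of symmetry, so none is chiral.

0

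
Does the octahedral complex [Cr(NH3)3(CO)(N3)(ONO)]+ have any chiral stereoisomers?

yes

In an octahedral complex each vertex has one trans partner and four cis neighbours.
There are 4 geometric isomers: NH3 mer (3 arrangements); NH3 fac (chiral).
One of these lacks any improper symmetry element and so occurs as an enantiomeric pair, giving 4 + 1 = 5 stereoisomers in total.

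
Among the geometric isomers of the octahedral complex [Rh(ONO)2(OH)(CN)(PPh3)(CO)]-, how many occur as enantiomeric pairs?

6

Exhaustive case analysis gives 9 geometric isomers.
Of these, 6 lack any improper symmetry element and so occur as enantiomeric pairs, giving 9 + 6 = 15 stereoisomers in total.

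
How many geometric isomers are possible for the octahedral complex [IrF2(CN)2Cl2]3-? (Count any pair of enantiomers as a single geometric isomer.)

5

An octahedron has six vertices in three trans pairs; every non-trans pair is cis.
There are 5 geometric isomers: F trans, CN trans, Cl trans; F cis, CN trans, Cl cis; F trans, CN cis, Cl cis; F cis, CN cis, Cl cis (chiral); F cis, CN cis, Cl trans.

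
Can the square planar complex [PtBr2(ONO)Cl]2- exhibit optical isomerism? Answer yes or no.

A square has two trans pairs of vertices; adjacent vertices are cis.
The distinct arrangements are (2 in all): Br cis; Br trans.
Each arrangement has an internal mirror plane or centre of symmetry, so none is chiral.

no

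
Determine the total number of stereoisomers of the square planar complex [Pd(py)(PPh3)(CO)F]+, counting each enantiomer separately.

3

There are 3 geometric isomers: (CO/PPh3 trans, F/py trans); (CO/py trans, F/PPh3 trans); (CO/F trans, PPh3/py trans).
Each arrangement has an internal mirror plane or centre of symmetry, so none is chiral.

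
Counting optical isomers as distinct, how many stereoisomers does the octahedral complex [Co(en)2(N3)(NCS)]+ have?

Each en is bidentate and must span two cis positions.
The distinct arrangements are (2 in all): N3 and NCS mutually trans; N3 and NCS mutually cis (chiral).
One of these lacks any improper symmetry element and so occurs as an enantiomeric pair, giving 2 + 1 = 3 stereoisomers in total.

3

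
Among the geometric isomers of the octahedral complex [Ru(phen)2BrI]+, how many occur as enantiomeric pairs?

1

The six octahedral sites form three mutually perpendicular trans pairs.
Each phen is bidentate and must span two cis positions.
Systematic placement gives 2 geometric isomers: Br and I mutually trans; Br and I mutually cis (chiral).
One of these lacks any improper symmetry element and so occurs as an enantiomeric pair, giving 2 + 1 = 3 stereoisomers in total.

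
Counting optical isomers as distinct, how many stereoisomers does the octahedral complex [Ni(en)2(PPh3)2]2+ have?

The six octahedral sites form three mutually perpendicular trans pairs.
Each en is bidentate and must span two cis positions.
Systematic placement gives 2 geometric isomers: PPh3 trans; PPh3 cis (chiral).
One of these lacks any improper symmetry element and so occurs as an enantiomeric pair, giving 2 + 1 = 3 stereoisomers in total.

3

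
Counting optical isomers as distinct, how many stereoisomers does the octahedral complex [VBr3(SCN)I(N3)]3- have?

The six octahedral sites form three mutually perpendicular trans pairs.
The distinct arrangements are (4 in all): Br mer (3 arrangements); Br fac (chiral).
One of these lacks any improper symmetry element and so occurs as an enantiomeric pair, giving 4 + 1 = 5 stereoisomers in total.

5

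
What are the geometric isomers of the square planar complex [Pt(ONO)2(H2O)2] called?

In a square planar complex each vertex has one trans partner and two cis neighbours.
The distinct arrangements are (2 in all): ONO cis; ONO trans.

cis and trans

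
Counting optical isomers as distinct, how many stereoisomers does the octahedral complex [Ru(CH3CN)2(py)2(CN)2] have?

6

In an octahedral complex each vertex has one trans partner and four cis neighbours.
Systematic placement gives 5 geometric isomers: CH3CN trans, py trans, CN trans; CH3CN trans, py cis, CN cis; CH3CN cis, py trans, CN cis; CH3CN cis, py cis, CN cis (chiral); CH3CN cis, py cis, CN trans.
One of these lacks any improper symmetry element and so occurs as an enantiomeric pair, giving 5 + 1 = 6 stereoisomers in total.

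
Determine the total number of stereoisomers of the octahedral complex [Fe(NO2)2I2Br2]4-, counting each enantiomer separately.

6

The six octahedral sites form three mutually perpendicular trans pairs.
There are 5 geometric isomers: NO2 trans, I trans, Br trans; NO2 cis, I cis, Br trans; NO2 trans, I cis, Br cis; NO2 cis, I cis, Br cis (chiral); NO2 cis, I trans, Br cis.
One of these lacks any improper symmetry element and so occurs as an enantiomeric pair, giving 5 + 1 = 6 stereoisomers in total.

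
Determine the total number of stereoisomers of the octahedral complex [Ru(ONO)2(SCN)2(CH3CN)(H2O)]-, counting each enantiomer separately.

In an octahedral complex each vertex has one trans partner and four cis neighbours.
The distinct arrangements are (6 in all): ONO trans, SCN trans; ONO cis, SCN cis (3 arrangements, 2 chiral); ONO cis, SCN trans; ONO trans, SCN cis.
Of these, 2 lack any improper symmetry element and so occur as enantiomeric pairs, giving 6 + 2 = 8 stereoisomers in total.

8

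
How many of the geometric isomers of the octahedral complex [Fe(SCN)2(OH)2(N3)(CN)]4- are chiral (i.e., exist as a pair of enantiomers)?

An octahedron has six vertices in three trans pairs; every non-trans pair is cis.
Working through the distinct placements yields 6 geometric isomers: SCN trans, OH trans; SCN cis, OH cis (3 arrangements, 2 chiral); SCN trans, OH cis; SCN cis, OH trans.
Of these, 2 lack any improper symmetry element and so occur as enantiomeric pairs, giving 6 + 2 = 8 stereoisomers in total.

2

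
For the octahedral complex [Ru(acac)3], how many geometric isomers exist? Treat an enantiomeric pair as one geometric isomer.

An octahedron has six vertices in three trans pairs; every non-trans pair is cis.
Each acac is bidentate and must span two cis positions.
Only one geometric arrangement is possible; it has no improper symmetry element, so it exists as a pair of enantiomers (2 stereoisomers).

1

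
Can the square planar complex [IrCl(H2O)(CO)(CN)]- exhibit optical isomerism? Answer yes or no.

In a square planar complex each vertex has one trans partner and two cis neighbours.
Working through the distinct placements yields 3 geometric isomers: (CN/Cl trans, CO/H2O trans); (CN/H2O trans, CO/Cl trans); (CN/CO trans, Cl/H2O trans).
Each arrangement has an internal mirror plane or centre of symmetry, so none is chiral.

no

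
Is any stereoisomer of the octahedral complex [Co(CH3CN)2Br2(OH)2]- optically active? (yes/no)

yes

The six octahedral sites form three mutually perpendicular trans pairs.
There are 5 geometric isomers: CH3CN trans, Br trans, OH trans; CH3CN cis, Br trans, OH cis; CH3CN cis, Br cis, OH trans; CH3CN cis, Br cis, OH cis (chiral); CH3CN trans, Br cis, OH cis.
One of these lacks any improper symmetry element and so occurs as an enantiomeric pair, giving 5 + 1 = 6 stereoisomers in total.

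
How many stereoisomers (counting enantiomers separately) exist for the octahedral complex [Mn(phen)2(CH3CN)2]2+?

In an octahedral complex each vertex has one trans partner and four cis neighbours.
Each phen is bidentate and must span two cis positions.
Working through the distinct placements yields 2 geometric isomers: CH3CN trans; CH3CN cis (chiral).
One of these lacks any improper symmetry element and so occurs as an enantiomeric pair, giving 2 + 1 = 3 stereoisomers in total.

3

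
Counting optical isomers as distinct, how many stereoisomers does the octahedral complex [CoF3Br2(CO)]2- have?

3

An octahedron has six vertices in three trans pairs; every non-trans pair is cis.
Systematic placement gives 3 geometric isomers: F mer, Br trans; F mer, Br cis; F fac, Br cis.
Each arrangement has an internal mirror plane or centre of symmetry, so none is chiral.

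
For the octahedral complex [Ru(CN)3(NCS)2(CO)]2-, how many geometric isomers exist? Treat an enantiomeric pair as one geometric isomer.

3

An octahedron has six vertices in three trans pairs; every non-trans pair is cis.
Systematic placement gives 3 geometric isomers: CN mer, NCS trans; CN mer, NCS cis; CN fac, NCS cis.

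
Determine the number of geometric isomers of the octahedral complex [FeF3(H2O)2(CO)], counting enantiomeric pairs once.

Systematic placement gives 3 geometric isomers: F mer, H2O trans; F fac, H2O cis; F mer, H2O cis.

3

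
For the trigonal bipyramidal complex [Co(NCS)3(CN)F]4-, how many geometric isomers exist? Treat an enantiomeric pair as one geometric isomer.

A trigonal bipyramid has two axial and three equatorial sites, which are chemically inequivalent.
Systematic placement gives 4 geometric isomers: CN axial, F axial; CN axial, F equatorial; CN equatorial, F axial; CN equatorial, F equatorial.

4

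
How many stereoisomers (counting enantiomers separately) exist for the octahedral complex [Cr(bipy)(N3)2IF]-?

6

An octahedron has six vertices in three trans pairs; every non-trans pair is cis.
Each bipy is bidentate and must span two cis positions.
The distinct arrangements are (4 in all): N3 cis (3 arrangements, 2 chiral); N3 trans.
Of these, 2 lack any improper symmetry element and so occur as enantiomeric pairs, giving 4 + 2 = 6 stereoisomers in total.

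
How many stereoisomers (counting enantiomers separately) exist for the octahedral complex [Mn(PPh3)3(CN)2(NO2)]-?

There are 3 geometric isomers: PPh3 mer, CN trans; PPh3 mer, CN cis; PPh3 fac, CN cis.
Each arrangement has an internal mirror plane or centre of symmetry, so none is chiral.

3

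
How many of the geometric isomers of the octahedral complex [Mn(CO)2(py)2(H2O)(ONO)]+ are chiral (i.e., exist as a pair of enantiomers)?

Systematic placement gives 6 geometric isomers: CO trans, py trans; CO trans, py cis; CO cis, py trans; CO cis, py cis (3 arrangements, 2 chiral).
Of these, 2 lack any improper symmetry element and so occur as enantiomeric pairs, giving 6 + 2 = 8 stereoisomers in total.

2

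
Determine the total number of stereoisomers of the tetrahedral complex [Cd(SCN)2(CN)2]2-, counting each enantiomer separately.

1

In a tetrahedral complex all four positions are equivalent and every pair of ligands is adjacent — there is no cis/trans distinction.
Only one geometric arrangement is possible.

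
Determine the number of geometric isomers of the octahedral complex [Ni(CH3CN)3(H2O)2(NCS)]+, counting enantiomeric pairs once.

There are 3 geometric isomers: CH3CN mer, H2O cis; CH3CN mer, H2O trans; CH3CN fac, H2O cis.

3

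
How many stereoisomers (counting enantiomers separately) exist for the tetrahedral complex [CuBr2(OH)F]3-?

All four vertices of a tetrahedron are equivalent and mutually adjacent, so cis/trans isomerism cannot arise.
Only one geometric arrangement is possible.

1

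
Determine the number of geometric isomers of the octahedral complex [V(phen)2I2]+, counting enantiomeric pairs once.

2

An octahedron has six vertices in three trans pairs; every non-trans pair is cis.
Each phen is bidentate and must span two cis positions.
Systematic placement gives 2 geometric isomers: I trans; I cis (chiral).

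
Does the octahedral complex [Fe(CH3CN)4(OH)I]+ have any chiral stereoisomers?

An octahedron has six vertices in three trans pairs; every non-trans pair is cis.
There are 2 geometric isomers: OH and I mutually trans; OH and I mutually cis.
Each arrangement has an internal mirror plane or centre of symmetry, so none is chiral.

no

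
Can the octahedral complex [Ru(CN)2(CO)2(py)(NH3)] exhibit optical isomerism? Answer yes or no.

yes

In an octahedral complex each vertex has one trans partner and four cis neighbours.
Systematic placement gives 6 geometric isomers: CN trans, CO trans; CN trans, CO cis; CN cis, CO cis (3 arrangements, 2 chiral); CN cis, CO trans.
Of these, 2 lack any improper symmetry element and so occur as enantiomeric pairs, giving 6 + 2 = 8 stereoisomers in total.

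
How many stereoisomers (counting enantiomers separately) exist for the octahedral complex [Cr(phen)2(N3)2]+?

3

In an octahedral complex each vertex has one trans partner and four cis neighbours.
Each phen is bidentate and must span two cis positions.
Working through the distinct placements yields 2 geometric isomers: N3 trans; N3 cis (chiral).
One of these lacks any improper symmetry element and so occurs as an enantiomeric pair, giving 2 + 1 = 3 stereoisomers in total.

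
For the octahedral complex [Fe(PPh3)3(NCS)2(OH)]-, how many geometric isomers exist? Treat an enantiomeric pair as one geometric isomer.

3

The six octahedral sites form three mutually perpendicular trans pairs.
Working through the distinct placements yields 3 geometric isomers: PPh3 mer, NCS trans; PPh3 mer, NCS cis; PPh3 fac, NCS cis.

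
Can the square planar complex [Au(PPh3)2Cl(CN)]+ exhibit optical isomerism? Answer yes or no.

no

In a square planar complex each vertex has one trans partner and two cis neighbours.
Systematic placement gives 2 geometric isomers: PPh3 cis; PPh3 trans.
Each arrangement has an internal mirror plane or centre of symmetry, so none is chiral.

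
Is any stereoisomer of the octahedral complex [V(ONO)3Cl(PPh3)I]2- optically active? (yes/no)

The six octahedral sites form three mutually perpendicular trans pairs.
Working through the distinct placements yields 4 geometric isomers: ONO mer (3 arrangements); ONO fac (chiral).
One of these lacks any improper symmetry element and so occurs as an enantiomeric pair, giving 4 + 1 = 5 stereoisomers in total.

yes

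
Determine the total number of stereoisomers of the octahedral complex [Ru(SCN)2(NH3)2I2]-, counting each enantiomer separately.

6

In an octahedral complex each vertex has one trans partner and four cis neighbours.
Working through the distinct placements yields 5 geometric isomers: SCN trans, NH3 trans, I trans; SCN cis, NH3 cis, I trans; SCN trans, NH3 cis, I cis; SCN cis, NH3 cis, I cis (chiral); SCN cis, NH3 trans, I cis.
One of these lacks any improper symmetry element and so occurs as an enantiomeric pair, giving 5 + 1 = 6 stereoisomers in total.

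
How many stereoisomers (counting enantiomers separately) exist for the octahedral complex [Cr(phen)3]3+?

2

The six octahedral sites form three mutually perpendicular trans pairs.
Each phen is bidentate and must span two cis positions.
Only one geometric arrangement is possible; it has no improper symmetry element, so it exists as a pair of enantiomers (2 stereoisomers).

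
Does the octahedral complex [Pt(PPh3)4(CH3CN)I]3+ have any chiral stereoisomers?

In an octahedral complex each vertex has one trans partner and four cis neighbours.
There are 2 geometric isomers: CH3CN and I mutually trans; CH3CN and I mutually cis.
Each arrangement has an internal mirror plane or centre of symmetry, so none is chiral.

no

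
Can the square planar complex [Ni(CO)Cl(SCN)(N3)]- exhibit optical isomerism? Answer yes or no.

A square has two trans pairs of vertices; adjacent vertices are cis.
There are 3 geometric isomers: (CO/N3 trans, Cl/SCN trans); (CO/SCN trans, Cl/N3 trans); (CO/Cl trans, N3/SCN trans).
Each arrangement has an internal mirror plane or centre of symmetry, so none is chiral.

no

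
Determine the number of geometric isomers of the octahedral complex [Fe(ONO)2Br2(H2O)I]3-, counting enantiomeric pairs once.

There are 6 geometric isomers: ONO trans, Br trans; ONO cis, Br trans; ONO trans, Br cis; ONO cis, Br cis (3 arrangements, 2 chiral).

6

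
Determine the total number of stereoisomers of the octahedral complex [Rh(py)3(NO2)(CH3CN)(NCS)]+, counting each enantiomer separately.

5

In an octahedral complex each vertex has one trans partner and four cis neighbours.
Working through the distinct placements yields 4 geometric isomers: py mer (3 arrangements); py fac (chiral).
One of these lacks any improper symmetry element and so occurs as an enantiomeric pair, giving 4 + 1 = 5 stereoisomers in total.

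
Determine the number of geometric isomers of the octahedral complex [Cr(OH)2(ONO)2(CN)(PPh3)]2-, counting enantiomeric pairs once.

In an octahedral complex each vertex has one trans partner and four cis neighbours.
Systematic placement gives 6 geometric isomers: OH cis, ONO cis (3 arrangements, 2 chiral); OH cis, ONO trans; OH trans, ONO cis; OH trans, ONO trans.

6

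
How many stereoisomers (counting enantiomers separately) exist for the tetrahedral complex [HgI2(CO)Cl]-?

1

In a tetrahedral complex all four positions are equivalent and every pair of ligands is adjacent — there is no cis/trans distinction.
Only one geometric arrangement is possible.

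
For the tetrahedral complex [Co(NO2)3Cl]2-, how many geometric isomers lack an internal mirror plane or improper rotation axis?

0

All four vertices of a tetrahedron are equivalent and mutually adjacent, so cis/trans isomerism cannot arise.
Only one geometric arrangement is possible.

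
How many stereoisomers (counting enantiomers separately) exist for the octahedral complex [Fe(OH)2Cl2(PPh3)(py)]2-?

8

In an octahedral complex each vertex has one trans partner and four cis neighbours.
The distinct arrangements are (6 in all): OH trans, Cl trans; OH cis, Cl trans; OH cis, Cl cis (3 arrangements, 2 chiral); OH trans, Cl cis.
Of these, 2 lack any improper symmetry element and so occur as enantiomeric pairs, giving 6 + 2 = 8 stereoisomers in total.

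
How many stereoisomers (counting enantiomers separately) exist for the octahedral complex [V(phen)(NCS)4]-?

1

The six octahedral sites form three mutually perpendicular trans pairs.
Each phen is bidentate and must span two cis positions.
Only one geometric arrangement is possible.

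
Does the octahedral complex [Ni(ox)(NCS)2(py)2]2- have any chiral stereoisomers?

yes

In an octahedral complex each vertex has one trans partner and four cis neighbours.
Each ox is bidentate and must span two cis positions.
Working through the distinct placements yields 3 geometric isomers: NCS trans, py cis; NCS cis, py trans; NCS cis, py cis (chiral).
One of these lacks any improper symmetry element and so occurs as an enantiomeric pair, giving 3 + 1 = 4 stereoisomers in total.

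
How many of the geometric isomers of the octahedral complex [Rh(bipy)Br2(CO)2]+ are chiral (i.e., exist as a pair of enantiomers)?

1

The six octahedral sites form three mutually perpendicular trans pairs.
Each bipy is bidentate and must span two cis positions.
There are 3 geometric isomers: Br trans, CO cis; Br cis, CO cis (chiral); Br cis, CO trans.
One of these lacks any improper symmetry element and so occurs as an enantiomeric pair, giving 3 + 1 = 4 stereoisomers in total.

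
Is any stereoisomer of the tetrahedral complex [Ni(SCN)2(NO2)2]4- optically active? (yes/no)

no

All four vertices of a tetrahedron are equivalent and mutually adjacent, so cis/trans isomerism cannot arise.
Only one geometric arrangement is possible.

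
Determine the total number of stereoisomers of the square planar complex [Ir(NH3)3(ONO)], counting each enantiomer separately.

A square has two trans pairs of vertices; adjacent vertices are cis.
Only one geometric arrangement is possible.

1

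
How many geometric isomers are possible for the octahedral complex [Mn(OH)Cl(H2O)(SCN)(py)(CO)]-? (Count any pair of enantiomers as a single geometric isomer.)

The six octahedral sites form three mutually perpendicular trans pairs.
Placing the ligands in turn and identifying arrangements related by rotation or reflection leaves 15 distinct geometric isomers.

15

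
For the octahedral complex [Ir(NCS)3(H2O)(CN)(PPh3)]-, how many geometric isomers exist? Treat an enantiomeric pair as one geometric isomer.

An octahedron has six vertices in three trans pairs; every non-trans pair is cis.
Systematic placement gives 4 geometric isomers: NCS mer (3 arrangements); NCS fac (chiral).

4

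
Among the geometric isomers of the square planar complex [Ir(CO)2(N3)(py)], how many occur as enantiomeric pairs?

0

In a square planar complex each vertex has one trans partner and two cis neighbours.
Working through the distinct placements yields 2 geometric isomers: CO cis; CO trans.
Each arrangement has an internal mirror plane or centre of symmetry, so none is chiral.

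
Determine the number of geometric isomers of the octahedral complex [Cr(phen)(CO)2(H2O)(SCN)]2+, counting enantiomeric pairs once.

An octahedron has six vertices in three trans pairs; every non-trans pair is cis.
Each phen is bidentate and must span two cis positions.
Systematic placement gives 4 geometric isomers: CO trans; CO cis (3 arrangements, 2 chiral).

4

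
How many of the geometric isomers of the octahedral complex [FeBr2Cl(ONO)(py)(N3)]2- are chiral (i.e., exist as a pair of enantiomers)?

In an octahedral complex each vertex has one trans partner and four cis neighbours.
Exhaustive case analysis gives 9 geometric isomers.
Of these, 6 lack any improper symmetry element and so occur as enantiomeric pairs, giving 9 + 6 = 15 stereoisomers in total.

6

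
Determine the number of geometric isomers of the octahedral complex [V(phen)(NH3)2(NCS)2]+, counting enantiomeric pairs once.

Each phen is bidentate and must span two cis positions.
The distinct arrangements are (3 in all): NH3 cis, NCS trans; NH3 cis, NCS cis (chiral); NH3 trans, NCS cis.

3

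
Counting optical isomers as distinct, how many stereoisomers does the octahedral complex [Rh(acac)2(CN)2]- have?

Each acac is bidentate and must span two cis positions.
There are 2 geometric isomers: CN trans; CN cis (chiral).
One of these lacks any improper symmetry element and so occurs as an enantiomeric pair, giving 2 + 1 = 3 stereoisomers in total.

3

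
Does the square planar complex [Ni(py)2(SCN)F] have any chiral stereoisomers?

In a square planar complex each vertex has one trans partner and two cis neighbours.
Working through the distinct placements yields 2 geometric isomers: py cis; py trans.
Each arrangement has an internal mirror plane or centre of symmetry, so none is chiral.

no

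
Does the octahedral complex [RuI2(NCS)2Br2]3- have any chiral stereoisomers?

yes

An octahedron has six vertices in three trans pairs; every non-trans pair is cis.
There are 5 geometric isomers: I trans, NCS trans, Br trans; I cis, NCS cis, Br trans; I cis, NCS trans, Br cis; I cis, NCS cis, Br cis (chiral); I trans, NCS cis, Br cis.
One of these lacks any improper symmetry element and so occurs as an enantiomeric pair, giving 5 + 1 = 6 stereoisomers in total.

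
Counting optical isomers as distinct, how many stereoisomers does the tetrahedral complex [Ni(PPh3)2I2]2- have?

1

Only one geometric arrangement is possible.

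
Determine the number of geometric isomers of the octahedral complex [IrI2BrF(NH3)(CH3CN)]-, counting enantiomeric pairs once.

The six octahedral sites form three mutually perpendicular trans pairs.
Placing the ligands in turn and identifying arrangements related by rotation or reflection leaves 9 distinct geometric isomers.

9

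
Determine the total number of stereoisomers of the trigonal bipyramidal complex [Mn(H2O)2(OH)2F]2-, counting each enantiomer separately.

6

In a trigonal bipyramid the two axial positions differ from the three equatorial ones.
Placing the ligands in turn and identifying arrangements related by rotation or reflection leaves 5 distinct geometric isomers.
One of these lacks any improper symmetry element and so occurs as an enantiomeric pair, giving 5 + 1 = 6 stereoisomers in total.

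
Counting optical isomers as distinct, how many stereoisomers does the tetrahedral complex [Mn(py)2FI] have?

In a tetrahedral complex all four positions are equivalent and every pair of ligands is adjacent — there is no cis/trans distinction.
Only one geometric arrangement is possible.

1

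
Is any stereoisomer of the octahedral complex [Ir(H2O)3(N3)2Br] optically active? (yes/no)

Working through the distinct placements yields 3 geometric isomers: H2O mer, N3 trans; H2O fac, N3 cis; H2O mer, N3 cis.
Each arrangement has an internal mirror plane or centre of symmetry, so none is chiral.

no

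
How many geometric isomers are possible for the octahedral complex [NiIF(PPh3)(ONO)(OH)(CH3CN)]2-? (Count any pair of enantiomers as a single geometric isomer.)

15

The six octahedral sites form three mutually perpendicular trans pairs.
Exhaustive case analysis gives 15 geometric isomers.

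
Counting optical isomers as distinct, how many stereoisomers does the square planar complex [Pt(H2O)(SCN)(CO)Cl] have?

There are 3 geometric isomers: (CO/H2O trans, Cl/SCN trans); (CO/SCN trans, Cl/H2O trans); (CO/Cl trans, H2O/SCN trans).
Each arrangement has an internal mirror plane or centre of symmetry, so none is chiral.

3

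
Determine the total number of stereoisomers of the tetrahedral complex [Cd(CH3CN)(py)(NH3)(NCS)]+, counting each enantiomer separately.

In a tetrahedral complex all four positions are equivalent and every pair of ligands is adjacent — there is no cis/trans distinction.
Only one geometric arrangement is possible; it has no improper symmetry element, so it exists as a pair of enantiomers (2 stereoisomers).

2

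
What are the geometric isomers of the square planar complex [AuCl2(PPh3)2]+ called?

cis and trans

Systematic placement gives 2 geometric isomers: Cl cis; Cl trans.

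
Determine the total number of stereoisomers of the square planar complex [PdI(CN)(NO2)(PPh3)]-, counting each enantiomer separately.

In a square planar complex each vertex has one trans partner and two cis neighbours.
There are 3 geometric isomers: (CN/NO2 trans, I/PPh3 trans); (CN/PPh3 trans, I/NO2 trans); (CN/I trans, NO2/PPh3 trans).
Each arrangement has an internal mirror plane or centre of symmetry, so none is chiral.

3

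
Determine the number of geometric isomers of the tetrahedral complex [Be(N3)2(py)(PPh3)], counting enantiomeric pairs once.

All four vertices of a tetrahedron are equivalent and mutually adjacent, so cis/trans isomerism cannot arise.
Only one geometric arrangement is possible.

1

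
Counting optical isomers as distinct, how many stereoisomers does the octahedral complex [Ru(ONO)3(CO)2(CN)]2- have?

3

An octahedron has six vertices in three trans pairs; every non-trans pair is cis.
Systematic placement gives 3 geometric isomers: ONO mer, CO cis; ONO mer, CO trans; ONO fac, CO cis.
Each arrangement has an internal mirror plane or centre of symmetry, so none is chiral.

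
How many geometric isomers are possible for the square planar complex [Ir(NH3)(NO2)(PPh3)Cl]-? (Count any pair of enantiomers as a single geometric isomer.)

A square has two trans pairs of vertices; adjacent vertices are cis.
There are 3 geometric isomers: (Cl/NO2 trans, NH3/PPh3 trans); (Cl/PPh3 trans, NH3/NO2 trans); (Cl/NH3 trans, NO2/PPh3 trans).

3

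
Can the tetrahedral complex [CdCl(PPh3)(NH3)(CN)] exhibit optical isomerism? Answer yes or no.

yes

All four vertices of a tetrahedron are equivalent and mutually adjacent, so cis/trans isomerism cannot arise.
Only one geometric arrangement is possible; it has no improper symmetry element, so it exists as a pair of enantiomers (2 stereoisomers).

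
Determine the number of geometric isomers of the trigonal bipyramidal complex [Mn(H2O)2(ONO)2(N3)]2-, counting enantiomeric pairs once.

In a trigonal bipyramid the two axial positions differ from the three equatorial ones.
Placing the ligands in turn and identifying arrangements related by rotation or reflection leaves 5 distinct geometric isomers.

5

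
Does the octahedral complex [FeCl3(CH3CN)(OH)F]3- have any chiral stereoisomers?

The six octahedral sites form three mutually perpendicular trans pairs.
The distinct arrangements are (4 in all): Cl mer (3 arrangements); Cl fac (chiral).
One of these lacks any improper symmetry element and so occurs as an enantiomeric pair, giving 4 + 1 = 5 stereoisomers in total.

yes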